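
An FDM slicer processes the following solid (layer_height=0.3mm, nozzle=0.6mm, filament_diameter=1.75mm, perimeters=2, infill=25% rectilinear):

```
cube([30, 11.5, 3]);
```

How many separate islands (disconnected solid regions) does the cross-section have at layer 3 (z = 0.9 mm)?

At z = 0.9 mm: the cube (footprint 30×11.5) is included at this height. Overall, the cross-section is a single solid region. Island count = 1.

1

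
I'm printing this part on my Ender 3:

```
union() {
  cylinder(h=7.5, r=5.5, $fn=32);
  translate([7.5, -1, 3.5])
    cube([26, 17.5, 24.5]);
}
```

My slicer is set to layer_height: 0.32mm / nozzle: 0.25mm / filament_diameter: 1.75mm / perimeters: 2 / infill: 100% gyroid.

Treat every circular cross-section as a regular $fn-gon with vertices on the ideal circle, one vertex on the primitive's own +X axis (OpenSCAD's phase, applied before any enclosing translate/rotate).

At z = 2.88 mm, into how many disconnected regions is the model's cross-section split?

At z = 2.88 mm: the cylinder: section is a regular 32-gon, circumradius r=5.5; the cube at (7.5, -1) is not intersected at this z (z outside [3.5, 28]); Merging all regions: only the r=5.5 cylinder is present, so the union is just that shape — 1 connected region. The result has 1 disconnected region.

1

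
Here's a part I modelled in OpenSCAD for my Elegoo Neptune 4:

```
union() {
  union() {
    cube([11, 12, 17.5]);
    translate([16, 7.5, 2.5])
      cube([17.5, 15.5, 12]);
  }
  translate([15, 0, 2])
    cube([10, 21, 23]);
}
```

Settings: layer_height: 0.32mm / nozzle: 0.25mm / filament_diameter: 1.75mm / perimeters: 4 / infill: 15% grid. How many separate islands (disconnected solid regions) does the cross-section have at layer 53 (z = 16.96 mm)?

At z = 16.96 mm: the 11×12 cube contributes its full rectangle; the cube at (16, 7.5) does not reach this height (z outside [2.5, 14.5]); Combining (union): only the 11×12 cube is present, so the union is just that shape — 1 connected region; the 10×21 cube at (15, 0) contributes its full rectangle; Taking the union: the 2 present regions are separate (no shared area or edge), so areas and boundary lengths simply add and each stays a separate island — 2 connected regions. Overall, the cross-section has 2 separate islands. Island count = 2.

2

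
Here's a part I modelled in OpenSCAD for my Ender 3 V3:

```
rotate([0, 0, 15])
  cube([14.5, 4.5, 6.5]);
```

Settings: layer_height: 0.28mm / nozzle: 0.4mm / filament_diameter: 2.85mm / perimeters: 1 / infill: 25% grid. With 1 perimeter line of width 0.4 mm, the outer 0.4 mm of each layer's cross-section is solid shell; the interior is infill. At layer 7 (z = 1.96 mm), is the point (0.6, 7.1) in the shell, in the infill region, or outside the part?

At z = 1.96 mm: the cube (footprint 14.5×4.5) is included at this height; (rotated 15° about Z; rotation is an isometry so areas/perimeters/island counts are preserved). Overall, the cross-section is a single solid region. Undo the 15° rotation: the query point maps to (2.417, 6.703) in the un-rotated model frame. The nearest boundary edge runs (14.50, 4.50)→(0.00, 4.50); distance from the point to it = 2.20 mm. The point is not inside any of the regions above, so it lies outside the cross-section (2.20 mm from the nearest boundary).

outside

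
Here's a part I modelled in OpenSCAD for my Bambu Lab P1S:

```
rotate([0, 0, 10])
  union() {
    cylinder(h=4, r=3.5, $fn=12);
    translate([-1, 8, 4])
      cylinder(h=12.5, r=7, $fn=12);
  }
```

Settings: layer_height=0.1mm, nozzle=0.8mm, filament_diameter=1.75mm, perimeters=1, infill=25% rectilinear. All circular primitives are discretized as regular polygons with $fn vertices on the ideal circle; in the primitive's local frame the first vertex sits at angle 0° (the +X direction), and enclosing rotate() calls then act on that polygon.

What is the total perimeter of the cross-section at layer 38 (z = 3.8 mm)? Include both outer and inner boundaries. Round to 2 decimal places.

21.74 mm

At z = 3.8 mm: the r=3.5 cylinder contributes a regular 12-gon of circumradius 3.5 (perimeter = 2·12·3.500·sin(180°/12) = 21.74 mm); the cylinder at (-1, 8) does not reach this height (z outside [4, 16.5]); Combining (union): only the r=3.5 cylinder is present, so the union is just that shape — boundary = 21.74 mm; (whole slice rotated 10° about Z — lengths, areas and connectivity unchanged). Overall, the cross-section is a single solid region. Total boundary length (outer) = 21.74 mm.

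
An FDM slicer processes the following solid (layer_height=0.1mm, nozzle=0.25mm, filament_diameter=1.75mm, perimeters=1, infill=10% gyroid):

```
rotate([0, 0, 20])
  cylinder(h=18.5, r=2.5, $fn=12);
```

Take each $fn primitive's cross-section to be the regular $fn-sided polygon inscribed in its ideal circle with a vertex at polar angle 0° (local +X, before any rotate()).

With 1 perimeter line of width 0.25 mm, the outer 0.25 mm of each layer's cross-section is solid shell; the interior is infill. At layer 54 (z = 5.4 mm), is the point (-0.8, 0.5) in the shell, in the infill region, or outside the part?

infill

At z = 5.4 mm: the cylinder: section is a regular 12-gon, circumradius r=2.5; (whole slice rotated 20° about Z — lengths, areas and connectivity unchanged). Overall, the cross-section is a single solid region. Undo the 20° rotation: the query point maps to (-0.581, 0.743) in the un-rotated model frame. The nearest boundary edge runs (-1.25, 2.17)→(-2.17, 1.25); distance from the point to it = 1.48 mm. The point is inside the cross-section and 1.48 mm from the nearest boundary — more than the 0.25 mm shell width (1 × 0.25), so it's in the infill interior.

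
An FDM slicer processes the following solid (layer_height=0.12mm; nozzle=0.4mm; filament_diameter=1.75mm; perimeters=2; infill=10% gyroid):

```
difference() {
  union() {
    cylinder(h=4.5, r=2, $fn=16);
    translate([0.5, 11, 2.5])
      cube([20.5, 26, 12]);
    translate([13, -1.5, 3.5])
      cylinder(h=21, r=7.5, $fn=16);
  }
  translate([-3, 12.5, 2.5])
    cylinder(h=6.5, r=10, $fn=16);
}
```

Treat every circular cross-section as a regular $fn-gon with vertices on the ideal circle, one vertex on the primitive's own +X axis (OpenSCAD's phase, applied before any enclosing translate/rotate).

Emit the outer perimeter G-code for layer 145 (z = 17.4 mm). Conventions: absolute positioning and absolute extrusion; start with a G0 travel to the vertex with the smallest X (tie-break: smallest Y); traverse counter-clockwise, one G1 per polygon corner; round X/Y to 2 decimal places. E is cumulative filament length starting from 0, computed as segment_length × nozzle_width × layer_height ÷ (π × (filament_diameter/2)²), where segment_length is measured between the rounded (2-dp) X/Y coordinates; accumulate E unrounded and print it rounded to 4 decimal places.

G0 X5.50 Y-1.50 Z17.40
G1 X6.07 Y-4.37 E0.0584
G1 X7.70 Y-6.80 E0.1168
G1 X10.13 Y-8.43 E0.1752
G1 X13.00 Y-9.00 E0.2336
G1 X15.87 Y-8.43 E0.2920
G1 X18.30 Y-6.80 E0.3504
G1 X19.93 Y-4.37 E0.4087
G1 X20.50 Y-1.50 E0.4671
G1 X19.93 Y1.37 E0.5255
G1 X18.30 Y3.80 E0.5839
G1 X15.87 Y5.43 E0.6423
G1 X13.00 Y6.00 E0.7007
G1 X10.13 Y5.43 E0.7591
G1 X7.70 Y3.80 E0.8175
G1 X6.07 Y1.37 E0.8759
G1 X5.50 Y-1.50 E0.9343

At z = 17.4 mm: the cylinder is not intersected at this z (z outside [0, 4.5]); the cube at (0.5, 11) is not intersected at this z (z outside [2.5, 14.5]); the r=7.5 cylinder at (13, -1.5) contributes a regular 16-gon of circumradius 7.5; Combining (union): only the r=7.5 cylinder at (13, -1.5) is present, so the union is just that shape — 1 connected region; the cylinder at (-3, 12.5) is absent (z outside [2.5, 9]); Taking the first minus the rest: none of the subtracted shapes is present at this height, so that combined region is unchanged — 1 connected region. The outline is a single polygon with 16 vertices. Extrusion per mm of travel: 0.4 × 0.12 / (π × 0.875²) = 0.019956. Accumulating E over each segment gives final E = 0.9343.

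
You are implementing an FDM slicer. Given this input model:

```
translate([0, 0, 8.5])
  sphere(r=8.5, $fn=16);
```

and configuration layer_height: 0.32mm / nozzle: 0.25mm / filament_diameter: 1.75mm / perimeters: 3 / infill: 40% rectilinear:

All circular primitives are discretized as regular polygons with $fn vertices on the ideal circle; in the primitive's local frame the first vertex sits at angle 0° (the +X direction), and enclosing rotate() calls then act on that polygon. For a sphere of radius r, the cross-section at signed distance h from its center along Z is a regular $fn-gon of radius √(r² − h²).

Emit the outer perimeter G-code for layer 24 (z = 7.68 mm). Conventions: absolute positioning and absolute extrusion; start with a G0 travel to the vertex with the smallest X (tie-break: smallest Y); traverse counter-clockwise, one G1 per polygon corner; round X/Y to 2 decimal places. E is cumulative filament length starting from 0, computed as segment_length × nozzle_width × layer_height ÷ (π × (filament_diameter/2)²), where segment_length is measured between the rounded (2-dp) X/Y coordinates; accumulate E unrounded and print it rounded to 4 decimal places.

G0 X-8.46 Y0.00 Z7.68
G1 X-7.82 Y-3.24 E0.1098
G1 X-5.98 Y-5.98 E0.2196
G1 X-3.24 Y-7.82 E0.3294
G1 X0.00 Y-8.46 E0.4392
G1 X3.24 Y-7.82 E0.5491
G1 X5.98 Y-5.98 E0.6589
G1 X7.82 Y-3.24 E0.7686
G1 X8.46 Y0.00 E0.8785
G1 X7.82 Y3.24 E0.9883
G1 X5.98 Y5.98 E1.0981
G1 X3.24 Y7.82 E1.2079
G1 X0.00 Y8.46 E1.3177
G1 X-3.24 Y7.82 E1.4276
G1 X-5.98 Y5.98 E1.5373
G1 X-7.82 Y3.24 E1.6471
G1 X-8.46 Y0.00 E1.7570

At z = 7.68 mm: the r=8.5 sphere slices to a regular 16-gon of circumradius 8.460 (√(r²−h²) with h=0.82 from center). The outline is a single polygon with 16 vertices. Extrusion per mm of travel: 0.25 × 0.32 / (π × 0.875²) = 0.033260. Accumulating E over each segment gives final E = 1.7570.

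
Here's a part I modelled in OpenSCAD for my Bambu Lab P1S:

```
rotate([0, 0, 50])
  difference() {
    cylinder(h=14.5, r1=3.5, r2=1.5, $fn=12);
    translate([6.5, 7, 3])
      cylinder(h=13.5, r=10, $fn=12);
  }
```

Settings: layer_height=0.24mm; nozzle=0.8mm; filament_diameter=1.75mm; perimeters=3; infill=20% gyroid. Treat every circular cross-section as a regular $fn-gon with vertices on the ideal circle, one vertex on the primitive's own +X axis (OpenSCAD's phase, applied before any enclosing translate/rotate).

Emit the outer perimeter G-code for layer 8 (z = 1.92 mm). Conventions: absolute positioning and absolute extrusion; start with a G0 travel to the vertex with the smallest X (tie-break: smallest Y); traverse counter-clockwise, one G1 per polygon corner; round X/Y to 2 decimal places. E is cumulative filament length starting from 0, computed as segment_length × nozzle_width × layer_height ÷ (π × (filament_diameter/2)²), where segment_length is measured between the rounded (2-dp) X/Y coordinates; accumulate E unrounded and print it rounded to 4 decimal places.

G0 X-3.19 Y0.56 Z1.92
G1 X-3.04 Y-1.11 E0.1338
G1 X-2.08 Y-2.48 E0.2674
G1 X-0.56 Y-3.19 E0.4013
G1 X1.11 Y-3.04 E0.5351
G1 X2.48 Y-2.08 E0.6687
G1 X3.19 Y-0.56 E0.8026
G1 X3.04 Y1.11 E0.9364
G1 X2.08 Y2.48 E1.0700
G1 X0.56 Y3.19 E1.2039
G1 X-1.11 Y3.04 E1.3377
G1 X-2.48 Y2.08 E1.4713
G1 X-3.19 Y0.56 E1.6052

At z = 1.92 mm: the cone contributes a regular 12-gon of circumradius 3.235 (interpolated between r1=3.5 and r2=1.5 at t=0.132); the cylinder at (6.5, 7) does not reach this height (z outside [3, 16.5]); After the difference (first − rest): none of the subtracted shapes is present at this height, so the cone is unchanged — 1 connected region; (rotated 50° about Z; rotation is an isometry so areas/perimeters/island counts are preserved). The outline is a single polygon with 12 vertices. Extrusion per mm of travel: 0.8 × 0.24 / (π × 0.875²) = 0.079824. Accumulating E over each segment gives final E = 1.6052.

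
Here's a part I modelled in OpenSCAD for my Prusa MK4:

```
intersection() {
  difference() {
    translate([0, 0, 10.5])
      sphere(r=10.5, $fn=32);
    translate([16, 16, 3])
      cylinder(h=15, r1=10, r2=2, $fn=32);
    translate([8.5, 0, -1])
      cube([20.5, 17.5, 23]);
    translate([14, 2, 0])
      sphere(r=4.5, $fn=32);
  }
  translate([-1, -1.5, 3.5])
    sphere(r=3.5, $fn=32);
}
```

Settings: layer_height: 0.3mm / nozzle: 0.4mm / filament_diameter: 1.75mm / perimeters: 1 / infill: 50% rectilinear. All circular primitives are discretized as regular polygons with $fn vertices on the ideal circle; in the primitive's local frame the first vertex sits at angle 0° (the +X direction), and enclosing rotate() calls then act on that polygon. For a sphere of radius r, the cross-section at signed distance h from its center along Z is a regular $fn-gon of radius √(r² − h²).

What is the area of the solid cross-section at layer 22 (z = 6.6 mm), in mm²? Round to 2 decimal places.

8.24 mm²

At z = 6.6 mm: the sphere: section is a regular 32-gon, circumradius = √(r²−h²) = √(10.5²−3.9²) = 9.749 (area = (32/2)·9.749²·sin(360°/32) = 296.66 mm²); the cone at (16, 16): at t=0.240 of its height the radius interpolates to r₁+(r₂−r₁)t = 8.080, giving a regular 32-gon of that circumradius (area = (32/2)·8.080²·sin(360°/32) = 203.79 mm²); the cube at (8.5, 0) (footprint 20.5×17.5) is included at this height (area 358.75 mm²); the sphere at (14, 2) is not intersected at this z (|z−center|=6.600 > r=4.5); Subtracting the remaining from the first: starting from the r=10.5 sphere (296.66 mm²), the cone at (16, 16) misses the remaining region (no effect); the 20.5×17.5 cube at (8.5, 0) partially overlaps it — only the 3.87 mm² overlap (of its 358.75 mm²) is removed, clipping the outline — area = 292.79 mm²; the r=3.5 sphere at (-1, -1.5) contributes a regular 32-gon of circumradius √(3.5²−3.1²) = 1.625 (area = (32/2)·1.625²·sin(360°/32) = 8.24 mm²); Taking the intersection: the r=3.5 sphere at (-1, -1.5) lies inside that combined region, so the common part is the r=3.5 sphere at (-1, -1.5) itself — area = 8.24 mm². Overall, the cross-section is a single solid region. Net area = 8.24 mm².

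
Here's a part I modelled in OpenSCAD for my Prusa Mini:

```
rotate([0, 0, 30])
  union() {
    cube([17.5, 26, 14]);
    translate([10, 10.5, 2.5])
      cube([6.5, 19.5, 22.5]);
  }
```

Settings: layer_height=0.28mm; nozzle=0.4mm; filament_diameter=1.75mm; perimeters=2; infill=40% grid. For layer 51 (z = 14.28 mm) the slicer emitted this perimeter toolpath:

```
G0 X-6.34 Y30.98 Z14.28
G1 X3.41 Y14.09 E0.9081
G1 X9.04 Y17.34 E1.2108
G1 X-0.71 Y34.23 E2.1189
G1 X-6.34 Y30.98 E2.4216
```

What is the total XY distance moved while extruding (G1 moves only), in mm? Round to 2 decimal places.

Sum the Euclidean lengths of each G1 segment: total = 52.01 mm.

52.01 mm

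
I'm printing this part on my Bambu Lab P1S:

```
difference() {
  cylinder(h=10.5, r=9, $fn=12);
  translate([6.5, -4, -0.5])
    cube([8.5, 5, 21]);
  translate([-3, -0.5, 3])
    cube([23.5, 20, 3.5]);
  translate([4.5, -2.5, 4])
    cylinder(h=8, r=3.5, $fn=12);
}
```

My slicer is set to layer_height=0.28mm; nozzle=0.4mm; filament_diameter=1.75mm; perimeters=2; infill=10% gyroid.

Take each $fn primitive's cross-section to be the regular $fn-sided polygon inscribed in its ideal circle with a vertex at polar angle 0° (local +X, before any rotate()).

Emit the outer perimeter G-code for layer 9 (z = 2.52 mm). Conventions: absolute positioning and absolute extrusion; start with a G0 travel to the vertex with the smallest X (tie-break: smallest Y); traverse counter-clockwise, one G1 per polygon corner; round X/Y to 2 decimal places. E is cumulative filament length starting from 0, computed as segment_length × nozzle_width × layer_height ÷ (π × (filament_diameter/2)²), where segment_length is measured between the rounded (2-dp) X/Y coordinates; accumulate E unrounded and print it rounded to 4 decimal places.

G0 X-9.00 Y0.00 Z2.52
G1 X-7.79 Y-4.50 E0.2170
G1 X-4.50 Y-7.79 E0.4336
G1 X0.00 Y-9.00 E0.6506
G1 X4.50 Y-7.79 E0.8676
G1 X7.79 Y-4.50 E1.0842
G1 X7.93 Y-4.00 E1.1084
G1 X6.50 Y-4.00 E1.1750
G1 X6.50 Y1.00 E1.4078
G1 X8.73 Y1.00 E1.5117
G1 X7.79 Y4.50 E1.6804
G1 X4.50 Y7.79 E1.8971
G1 X0.00 Y9.00 E2.1141
G1 X-4.50 Y7.79 E2.3310
G1 X-7.79 Y4.50 E2.5477
G1 X-9.00 Y0.00 E2.7647

At z = 2.52 mm: the cylinder: section is a regular 12-gon, circumradius r=9; the cube at (6.5, -4) is present — its section is the full 8.5×5 rectangle; the cube at (-3, -0.5) is absent (z outside [3, 6.5]); the cylinder at (4.5, -2.5) is not intersected at this z (z outside [4, 12]); After the difference (first − rest): starting from the r=9 cylinder, the 8.5×5 cube at (6.5, -4) partially overlaps it — only the 10.22 mm² overlap (of its 42.50 mm²) is removed, clipping the outline — 1 connected region. The outline is a single polygon with 15 vertices. Extrusion per mm of travel: 0.4 × 0.28 / (π × 0.875²) = 0.046564. Accumulating E over each segment gives final E = 2.7647.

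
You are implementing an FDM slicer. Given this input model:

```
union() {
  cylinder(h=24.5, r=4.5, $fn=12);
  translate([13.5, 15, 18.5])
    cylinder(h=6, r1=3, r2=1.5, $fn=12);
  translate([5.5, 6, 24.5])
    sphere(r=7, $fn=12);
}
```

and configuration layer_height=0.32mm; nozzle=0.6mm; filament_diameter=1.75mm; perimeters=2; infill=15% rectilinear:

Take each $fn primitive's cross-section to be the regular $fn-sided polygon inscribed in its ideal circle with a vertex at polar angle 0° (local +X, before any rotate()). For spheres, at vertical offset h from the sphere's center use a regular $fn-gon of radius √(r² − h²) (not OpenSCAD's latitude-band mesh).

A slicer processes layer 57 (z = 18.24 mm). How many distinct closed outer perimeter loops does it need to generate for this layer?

2

At z = 18.24 mm: the r=4.5 cylinder gives a regular 12-gon of circumradius 4.5 (constant along its height); the cone at (13.5, 15) does not reach this height (z outside [18.5, 24.5]); the sphere at (5.5, 6): section is a regular 12-gon, circumradius = √(r²−h²) = √(7²−6.26²) = 3.132; Merging all regions: the 2 present regions are separate (no shared area or edge), so areas and boundary lengths simply add and each stays a separate island — 2 connected regions. The result has 2 disconnected regions.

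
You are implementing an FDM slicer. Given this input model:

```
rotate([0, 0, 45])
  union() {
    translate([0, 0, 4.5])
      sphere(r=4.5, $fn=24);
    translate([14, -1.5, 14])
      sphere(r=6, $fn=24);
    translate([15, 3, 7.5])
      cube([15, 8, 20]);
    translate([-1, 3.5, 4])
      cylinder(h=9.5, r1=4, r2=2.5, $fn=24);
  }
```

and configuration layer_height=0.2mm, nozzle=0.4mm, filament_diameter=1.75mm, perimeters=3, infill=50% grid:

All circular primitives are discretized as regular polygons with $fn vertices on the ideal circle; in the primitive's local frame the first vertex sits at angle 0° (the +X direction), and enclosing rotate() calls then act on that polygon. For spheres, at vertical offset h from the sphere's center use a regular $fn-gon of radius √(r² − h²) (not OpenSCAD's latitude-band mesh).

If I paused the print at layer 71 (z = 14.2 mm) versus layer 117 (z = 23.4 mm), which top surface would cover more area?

layer 71 (z = 14.2 mm)

Layer 71 (z = 14.2): the sphere is not intersected at this z (|z−center|=9.700 > r=4.5); the r=6 sphere at (14, -1.5) contributes a regular 24-gon of circumradius √(6²−0.2²) = 5.997 (area = (24/2)·5.997²·sin(360°/24) = 111.69 mm²); the cube at (15, 3) is present — its section is the full 15×8 rectangle (area 120.00 mm²); the cone at (-1, 3.5) is absent (z outside [4, 13.5]); Combining (union): the regions partially overlap — summed areas 231.69 mm² minus the doubly-counted overlap 2.48 mm² gives 229.20 mm² — area = 229.20 mm²; (whole slice rotated 45° about Z — lengths, areas and connectivity unchanged). So its area = 229.20 mm². Layer 117 (z = 23.4): the sphere is not intersected at this z (|z−center|=18.900 > r=4.5); the sphere at (14, -1.5) is not intersected at this z (|z−center|=9.400 > r=6); the 15×8 cube at (15, 3) contributes its full rectangle (area 120.00 mm²); the cone at (-1, 3.5) is absent (z outside [4, 13.5]); Combining (union): only the 15×8 cube at (15, 3) is present, so the union is just that shape — area = 120.00 mm²; (whole slice rotated 45° about Z — lengths, areas and connectivity unchanged). So its area = 120.00 mm². Layer 71 is larger (229.20 vs 120.00 mm²).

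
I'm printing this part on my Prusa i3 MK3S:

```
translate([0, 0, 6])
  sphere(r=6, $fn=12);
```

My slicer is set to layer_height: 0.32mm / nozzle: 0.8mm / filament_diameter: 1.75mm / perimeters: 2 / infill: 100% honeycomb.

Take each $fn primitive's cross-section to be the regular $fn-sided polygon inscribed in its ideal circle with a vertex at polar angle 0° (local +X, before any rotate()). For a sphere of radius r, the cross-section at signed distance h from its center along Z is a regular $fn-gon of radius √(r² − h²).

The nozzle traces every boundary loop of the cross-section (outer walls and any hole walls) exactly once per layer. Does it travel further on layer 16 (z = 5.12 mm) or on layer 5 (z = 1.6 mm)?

layer 16 (z = 5.12 mm)

Layer 16 (z = 5.12): the r=6 sphere slices to a regular 12-gon of circumradius 5.935 (√(r²−h²) with h=0.88 from center) (perimeter = 2·12·5.935·sin(180°/12) = 36.87 mm). So its perimeter = 36.87 mm. Layer 5 (z = 1.6): the r=6 sphere slices to a regular 12-gon of circumradius 4.079 (√(r²−h²) with h=4.4 from center) (perimeter = 2·12·4.079·sin(180°/12) = 25.34 mm). So its perimeter = 25.34 mm. Layer 16 is larger (36.87 vs 25.34 mm).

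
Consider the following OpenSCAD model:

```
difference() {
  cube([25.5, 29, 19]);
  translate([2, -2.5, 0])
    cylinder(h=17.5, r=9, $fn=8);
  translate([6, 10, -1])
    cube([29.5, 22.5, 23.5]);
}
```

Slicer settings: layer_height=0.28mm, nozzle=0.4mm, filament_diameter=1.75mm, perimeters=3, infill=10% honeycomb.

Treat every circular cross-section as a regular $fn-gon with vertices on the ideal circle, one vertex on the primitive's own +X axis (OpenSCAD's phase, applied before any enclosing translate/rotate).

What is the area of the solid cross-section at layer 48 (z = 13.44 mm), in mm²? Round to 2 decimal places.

At z = 13.44 mm: the cube (footprint 25.5×29) is included at this height (area 739.50 mm²); the r=9 cylinder at (2, -2.5) contributes a regular 8-gon of circumradius 9 (area = (8/2)·9.000²·sin(360°/8) = 229.10 mm²); the cube at (6, 10) is present — its section is the full 29.5×22.5 rectangle (area 663.75 mm²); Taking the first minus the rest: starting from the 25.5×29 cube (739.50 mm²), the r=9 cylinder at (2, -2.5) partially overlaps it — only the 48.24 mm² overlap (of its 229.10 mm²) is removed, clipping the outline; the 29.5×22.5 cube at (6, 10) partially overlaps it — only the 370.50 mm² overlap (of its 663.75 mm²) is removed, clipping the outline — area = 320.76 mm². Overall, the cross-section is a single solid region. Net area = 320.76 mm².

320.76 mm²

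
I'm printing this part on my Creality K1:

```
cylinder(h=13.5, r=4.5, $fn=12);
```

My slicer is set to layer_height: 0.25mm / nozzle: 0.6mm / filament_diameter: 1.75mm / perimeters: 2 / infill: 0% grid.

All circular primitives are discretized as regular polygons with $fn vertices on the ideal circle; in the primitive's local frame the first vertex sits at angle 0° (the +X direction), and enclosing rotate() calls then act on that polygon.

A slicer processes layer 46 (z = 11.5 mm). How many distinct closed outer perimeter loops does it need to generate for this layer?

At z = 11.5 mm: the r=4.5 cylinder gives a regular 12-gon of circumradius 4.5 (constant along its height). The result has 1 disconnected region.

1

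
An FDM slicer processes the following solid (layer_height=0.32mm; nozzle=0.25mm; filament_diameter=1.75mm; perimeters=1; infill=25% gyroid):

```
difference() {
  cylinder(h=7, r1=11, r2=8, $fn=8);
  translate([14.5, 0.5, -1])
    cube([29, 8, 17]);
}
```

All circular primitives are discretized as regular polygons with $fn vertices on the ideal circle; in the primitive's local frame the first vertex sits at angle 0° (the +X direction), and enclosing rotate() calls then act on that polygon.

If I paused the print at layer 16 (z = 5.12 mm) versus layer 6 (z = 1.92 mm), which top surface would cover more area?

Layer 16 (z = 5.12): the cone contributes a regular 8-gon of circumradius 8.806 (interpolated between r1=11 and r2=8 at t=0.731) (area = (8/2)·8.806²·sin(360°/8) = 219.32 mm²); the cube at (14.5, 0.5) is present — its section is the full 29×8 rectangle (area 232.00 mm²); Subtracting the remaining from the first: starting from the cone (219.32 mm²), the 29×8 cube at (14.5, 0.5) misses the remaining region (no effect) — area = 219.32 mm². So its area = 219.32 mm². Layer 6 (z = 1.92): the cone: at t=0.274 of its height the radius interpolates to r₁+(r₂−r₁)t = 10.177, giving a regular 8-gon of that circumradius (area = (8/2)·10.177²·sin(360°/8) = 292.95 mm²); the cube at (14.5, 0.5) (footprint 29×8) is included at this height (area 232.00 mm²); Subtracting the remaining from the first: starting from the cone (292.95 mm²), the 29×8 cube at (14.5, 0.5) misses the remaining region (no effect) — area = 292.95 mm². So its area = 292.95 mm². Layer 6 is larger (292.95 vs 219.32 mm²).

layer 6 (z = 1.92 mm)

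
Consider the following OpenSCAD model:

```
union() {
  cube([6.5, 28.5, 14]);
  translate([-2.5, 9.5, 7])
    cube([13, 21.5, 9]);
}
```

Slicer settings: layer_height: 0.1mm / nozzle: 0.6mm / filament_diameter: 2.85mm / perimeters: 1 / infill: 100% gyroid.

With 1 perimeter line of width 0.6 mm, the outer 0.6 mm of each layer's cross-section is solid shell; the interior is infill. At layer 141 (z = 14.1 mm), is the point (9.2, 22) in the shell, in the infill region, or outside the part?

At z = 14.1 mm: the cube does not reach this height (z outside [0, 14]); the cube at (-2.5, 9.5) is present — its section is the full 13×21.5 rectangle; Taking the union: only the 13×21.5 cube at (-2.5, 9.5) is present, so the union is just that shape — 1 connected region. Overall, the cross-section is a single solid region. The nearest boundary edge runs (10.50, 9.50)→(10.50, 31.00); distance from the point to it = 1.30 mm. The point is inside the cross-section and 1.30 mm from the nearest boundary — more than the 0.6 mm shell width (1 × 0.6), so it's in the infill interior.

infill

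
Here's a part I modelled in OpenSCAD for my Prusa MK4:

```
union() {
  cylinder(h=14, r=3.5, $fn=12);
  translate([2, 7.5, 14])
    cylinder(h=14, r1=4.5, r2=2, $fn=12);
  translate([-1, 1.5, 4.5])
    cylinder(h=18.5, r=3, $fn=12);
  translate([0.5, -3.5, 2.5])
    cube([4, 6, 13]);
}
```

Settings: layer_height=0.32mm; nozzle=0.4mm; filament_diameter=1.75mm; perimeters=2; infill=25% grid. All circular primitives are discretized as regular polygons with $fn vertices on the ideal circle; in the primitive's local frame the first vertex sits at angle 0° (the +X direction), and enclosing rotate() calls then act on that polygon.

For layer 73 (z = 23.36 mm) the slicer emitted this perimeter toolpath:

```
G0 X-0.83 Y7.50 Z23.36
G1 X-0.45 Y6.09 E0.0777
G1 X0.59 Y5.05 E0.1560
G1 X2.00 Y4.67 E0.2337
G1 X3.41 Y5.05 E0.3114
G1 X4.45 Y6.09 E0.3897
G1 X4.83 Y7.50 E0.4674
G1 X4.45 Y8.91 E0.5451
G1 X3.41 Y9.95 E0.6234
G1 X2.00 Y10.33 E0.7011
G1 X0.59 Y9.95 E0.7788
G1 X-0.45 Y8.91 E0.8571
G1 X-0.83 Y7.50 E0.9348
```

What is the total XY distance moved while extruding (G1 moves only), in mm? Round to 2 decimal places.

17.57 mm

Sum the Euclidean lengths of each G1 segment: total = 17.57 mm.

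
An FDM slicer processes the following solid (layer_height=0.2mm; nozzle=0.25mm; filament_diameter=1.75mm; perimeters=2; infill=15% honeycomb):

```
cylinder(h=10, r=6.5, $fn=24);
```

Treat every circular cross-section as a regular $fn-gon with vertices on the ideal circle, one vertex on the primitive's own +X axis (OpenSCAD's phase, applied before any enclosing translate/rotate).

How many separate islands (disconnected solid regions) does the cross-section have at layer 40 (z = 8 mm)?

1

At z = 8 mm: the r=6.5 cylinder contributes a regular 24-gon of circumradius 6.5. Overall, the cross-section is a single solid region. Island count = 1.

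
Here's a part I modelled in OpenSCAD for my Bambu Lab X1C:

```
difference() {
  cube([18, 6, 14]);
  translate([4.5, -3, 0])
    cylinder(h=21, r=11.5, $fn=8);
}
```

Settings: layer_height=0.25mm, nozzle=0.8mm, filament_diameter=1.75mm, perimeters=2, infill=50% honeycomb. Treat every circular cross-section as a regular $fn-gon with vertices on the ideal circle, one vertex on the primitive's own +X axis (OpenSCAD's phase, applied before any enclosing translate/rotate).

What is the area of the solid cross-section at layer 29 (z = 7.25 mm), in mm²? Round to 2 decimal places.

27.67 mm²

At z = 7.25 mm: the 18×6 cube contributes its full rectangle (area 108.00 mm²); the r=11.5 cylinder at (4.5, -3) contributes a regular 8-gon of circumradius 11.5 (area = (8/2)·11.500²·sin(360°/8) = 374.06 mm²); Subtracting the remaining from the first: starting from the 18×6 cube (108.00 mm²), the r=11.5 cylinder at (4.5, -3) partially overlaps it — only the 80.33 mm² overlap (of its 374.06 mm²) is removed, clipping the outline — area = 27.67 mm². Overall, the cross-section is a single solid region. Net area = 27.67 mm².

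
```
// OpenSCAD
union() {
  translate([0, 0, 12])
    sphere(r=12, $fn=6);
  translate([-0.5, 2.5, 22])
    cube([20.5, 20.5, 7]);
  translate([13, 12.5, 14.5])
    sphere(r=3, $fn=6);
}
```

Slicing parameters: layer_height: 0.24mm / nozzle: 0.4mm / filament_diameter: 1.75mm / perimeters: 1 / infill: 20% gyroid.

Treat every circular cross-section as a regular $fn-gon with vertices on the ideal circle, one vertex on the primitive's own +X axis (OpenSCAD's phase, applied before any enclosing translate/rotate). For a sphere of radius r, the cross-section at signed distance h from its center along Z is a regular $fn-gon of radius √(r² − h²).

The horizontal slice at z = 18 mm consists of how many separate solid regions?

1

At z = 18 mm: the r=12 sphere slices to a regular 6-gon of circumradius 10.392 (√(r²−h²) with h=6 from center); the cube at (-0.5, 2.5) is absent (z outside [22, 29]); the sphere at (13, 12.5) is not intersected at this z (|z−center|=3.500 > r=3); Taking the union: only the r=12 sphere is present, so the union is just that shape — 1 connected region. The result has 1 disconnected region.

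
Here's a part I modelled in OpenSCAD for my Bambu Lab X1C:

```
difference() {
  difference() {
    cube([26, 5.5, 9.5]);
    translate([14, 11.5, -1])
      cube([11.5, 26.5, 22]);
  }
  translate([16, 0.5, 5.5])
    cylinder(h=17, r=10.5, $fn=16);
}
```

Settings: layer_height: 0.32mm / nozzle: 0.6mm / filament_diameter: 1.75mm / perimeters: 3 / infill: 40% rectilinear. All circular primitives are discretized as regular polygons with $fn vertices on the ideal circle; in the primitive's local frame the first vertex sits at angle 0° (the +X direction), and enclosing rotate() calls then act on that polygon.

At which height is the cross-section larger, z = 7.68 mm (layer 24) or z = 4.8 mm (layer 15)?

Layer 24 (z = 7.68): the cube is present — its section is the full 26×5.5 rectangle (area 143.00 mm²); the 11.5×26.5 cube at (14, 11.5) contributes its full rectangle (area 304.75 mm²); Taking the first minus the rest: starting from the 26×5.5 cube (143.00 mm²), the 11.5×26.5 cube at (14, 11.5) misses the remaining region (no effect) — area = 143.00 mm²; the r=10.5 cylinder at (16, 0.5) gives a regular 16-gon of circumradius 10.5 (constant along its height) (area = (16/2)·10.500²·sin(360°/16) = 337.53 mm²); After the difference (first − rest): starting from that combined region (143.00 mm²), the r=10.5 cylinder at (16, 0.5) partially overlaps it — only the 109.17 mm² overlap (of its 337.53 mm²) is removed, clipping the outline — area = 33.83 mm². So its area = 33.83 mm². Layer 15 (z = 4.8): the cube (footprint 26×5.5) is included at this height (area 143.00 mm²); the 11.5×26.5 cube at (14, 11.5) contributes its full rectangle (area 304.75 mm²); After the difference (first − rest): starting from the 26×5.5 cube (143.00 mm²), the 11.5×26.5 cube at (14, 11.5) misses the remaining region (no effect) — area = 143.00 mm²; the cylinder at (16, 0.5) does not reach this height (z outside [5.5, 22.5]); After the difference (first − rest): none of the subtracted shapes is present at this height, so that combined region is unchanged — area = 143.00 mm². So its area = 143.00 mm². Layer 15 is larger (143.00 vs 33.83 mm²).

layer 15 (z = 4.8 mm)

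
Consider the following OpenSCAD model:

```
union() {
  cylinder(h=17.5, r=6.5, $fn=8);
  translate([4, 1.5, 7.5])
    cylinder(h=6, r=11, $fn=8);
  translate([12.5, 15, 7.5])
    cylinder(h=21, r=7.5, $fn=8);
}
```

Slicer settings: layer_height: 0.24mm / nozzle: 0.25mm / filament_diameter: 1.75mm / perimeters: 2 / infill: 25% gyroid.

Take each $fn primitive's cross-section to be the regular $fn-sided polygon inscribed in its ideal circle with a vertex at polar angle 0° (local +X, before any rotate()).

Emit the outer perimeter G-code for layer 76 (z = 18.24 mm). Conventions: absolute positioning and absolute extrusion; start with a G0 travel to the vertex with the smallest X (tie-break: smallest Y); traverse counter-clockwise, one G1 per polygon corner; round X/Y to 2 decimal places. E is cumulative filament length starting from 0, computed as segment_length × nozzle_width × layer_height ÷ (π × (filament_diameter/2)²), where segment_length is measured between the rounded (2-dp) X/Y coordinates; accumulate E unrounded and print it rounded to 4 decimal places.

G0 X5.00 Y15.00 Z18.24
G1 X7.20 Y9.70 E0.1431
G1 X12.50 Y7.50 E0.2863
G1 X17.80 Y9.70 E0.4294
G1 X20.00 Y15.00 E0.5726
G1 X17.80 Y20.30 E0.7157
G1 X12.50 Y22.50 E0.8589
G1 X7.20 Y20.30 E1.0020
G1 X5.00 Y15.00 E1.1452

At z = 18.24 mm: the cylinder is not intersected at this z (z outside [0, 17.5]); the cylinder at (4, 1.5) is absent (z outside [7.5, 13.5]); the r=7.5 cylinder at (12.5, 15) gives a regular 8-gon of circumradius 7.5 (constant along its height); Taking the union: only the r=7.5 cylinder at (12.5, 15) is present, so the union is just that shape — 1 connected region. The outline is a single polygon with 8 vertices. Extrusion per mm of travel: 0.25 × 0.24 / (π × 0.875²) = 0.024945. Accumulating E over each segment gives final E = 1.1452.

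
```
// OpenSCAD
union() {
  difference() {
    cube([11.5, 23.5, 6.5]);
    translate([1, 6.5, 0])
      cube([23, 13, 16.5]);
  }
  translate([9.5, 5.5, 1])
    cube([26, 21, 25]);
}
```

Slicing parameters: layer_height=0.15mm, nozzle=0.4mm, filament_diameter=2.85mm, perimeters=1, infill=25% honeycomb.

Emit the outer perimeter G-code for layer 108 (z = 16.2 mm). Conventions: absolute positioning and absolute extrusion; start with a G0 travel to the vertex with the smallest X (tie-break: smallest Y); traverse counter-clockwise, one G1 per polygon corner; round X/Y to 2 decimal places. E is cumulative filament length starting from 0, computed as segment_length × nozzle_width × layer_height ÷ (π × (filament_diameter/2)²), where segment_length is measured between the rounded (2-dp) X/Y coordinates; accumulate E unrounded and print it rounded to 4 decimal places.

G0 X9.50 Y5.50 Z16.20
G1 X35.50 Y5.50 E0.2445
G1 X35.50 Y26.50 E0.4420
G1 X9.50 Y26.50 E0.6866
G1 X9.50 Y5.50 E0.8841

At z = 16.2 mm: the cube is absent (z outside [0, 6.5]); the cube at (1, 6.5) is present — its section is the full 23×13 rectangle; Subtracting the remaining from the first: the first operand is absent here, so nothing remains; the cube at (9.5, 5.5) (footprint 26×21) is included at this height; Combining (union): only the 26×21 cube at (9.5, 5.5) is present, so the union is just that shape — 1 connected region. The outline is a single polygon with 4 vertices. Extrusion per mm of travel: 0.4 × 0.15 / (π × 1.425²) = 0.009405. Accumulating E over each segment gives final E = 0.8841.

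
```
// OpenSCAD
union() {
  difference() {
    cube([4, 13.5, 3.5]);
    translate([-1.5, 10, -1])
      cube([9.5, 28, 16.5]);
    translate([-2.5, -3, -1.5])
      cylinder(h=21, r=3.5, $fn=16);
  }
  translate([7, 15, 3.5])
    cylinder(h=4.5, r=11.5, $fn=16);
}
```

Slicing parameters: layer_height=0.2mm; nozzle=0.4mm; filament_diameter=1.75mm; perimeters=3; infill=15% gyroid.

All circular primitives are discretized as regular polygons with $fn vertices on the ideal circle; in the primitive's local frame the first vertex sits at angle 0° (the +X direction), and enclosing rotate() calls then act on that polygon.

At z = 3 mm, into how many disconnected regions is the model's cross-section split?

1

At z = 3 mm: the 4×13.5 cube contributes its full rectangle; the cube at (-1.5, 10) is present — its section is the full 9.5×28 rectangle; the r=3.5 cylinder at (-2.5, -3) contributes a regular 16-gon of circumradius 3.5; After the difference (first − rest): starting from the 4×13.5 cube, the 9.5×28 cube at (-1.5, 10) partially overlaps it — only the 14.00 mm² overlap (of its 266.00 mm²) is removed, clipping the outline; the r=3.5 cylinder at (-2.5, -3) misses the remaining region (no effect) — 1 connected region; the cylinder at (7, 15) does not reach this height (z outside [3.5, 8]); Merging all regions: only the result so far is present, so the union is just that shape — 1 connected region. The result has 1 disconnected region.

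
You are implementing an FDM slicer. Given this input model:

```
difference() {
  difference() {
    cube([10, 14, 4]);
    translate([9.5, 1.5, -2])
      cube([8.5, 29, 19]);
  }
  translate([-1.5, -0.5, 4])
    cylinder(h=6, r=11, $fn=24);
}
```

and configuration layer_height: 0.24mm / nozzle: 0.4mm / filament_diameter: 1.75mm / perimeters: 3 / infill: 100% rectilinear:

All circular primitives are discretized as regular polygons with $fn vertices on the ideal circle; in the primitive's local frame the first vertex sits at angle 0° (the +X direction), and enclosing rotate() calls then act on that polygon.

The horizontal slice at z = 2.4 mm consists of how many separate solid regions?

At z = 2.4 mm: the 10×14 cube contributes its full rectangle; the cube at (9.5, 1.5) (footprint 8.5×29) is included at this height; After the difference (first − rest): starting from the 10×14 cube, the 8.5×29 cube at (9.5, 1.5) partially overlaps it — only the 6.25 mm² overlap (of its 246.50 mm²) is removed, clipping the outline — 1 connected region; the cylinder at (-1.5, -0.5) is absent (z outside [4, 10]); Subtracting the remaining from the first: none of the subtracted shapes is present at this height, so the result so far is unchanged — 1 connected region. The result has 1 disconnected region.

1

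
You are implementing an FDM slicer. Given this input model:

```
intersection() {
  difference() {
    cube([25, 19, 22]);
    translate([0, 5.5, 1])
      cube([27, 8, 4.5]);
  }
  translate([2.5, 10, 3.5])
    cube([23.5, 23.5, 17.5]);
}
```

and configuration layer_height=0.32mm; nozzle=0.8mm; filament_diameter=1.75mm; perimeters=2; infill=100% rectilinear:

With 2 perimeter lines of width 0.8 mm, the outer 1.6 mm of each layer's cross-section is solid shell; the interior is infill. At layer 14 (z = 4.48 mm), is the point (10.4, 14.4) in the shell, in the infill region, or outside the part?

shell

At z = 4.48 mm: the cube is present — its section is the full 25×19 rectangle; the 27×8 cube at (0, 5.5) contributes its full rectangle; Subtracting the remaining from the first: starting from the 25×19 cube, the 27×8 cube at (0, 5.5) partially overlaps it — only the 200.00 mm² overlap (of its 216.00 mm²) is removed, clipping the outline — 2 connected regions; the 23.5×23.5 cube at (2.5, 10) contributes its full rectangle; After intersecting: the 23.5×23.5 cube at (2.5, 10) partially overlaps the result so far; clipping to the common part keeps 123.75 mm² — 1 connected region. Overall, the cross-section is a single solid region. The nearest boundary edge runs (25.00, 13.50)→(2.50, 13.50); distance from the point to it = 0.90 mm. The point is inside the cross-section, 0.90 mm from the nearest boundary — within the 1.6 mm shell band (2 × 0.8).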